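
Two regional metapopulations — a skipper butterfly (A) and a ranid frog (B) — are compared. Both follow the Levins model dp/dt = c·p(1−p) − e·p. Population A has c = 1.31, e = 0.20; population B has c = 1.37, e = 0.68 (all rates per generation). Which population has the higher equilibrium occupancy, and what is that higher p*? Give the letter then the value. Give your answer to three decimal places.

A, 0.847

A: p*_A = 1 − 0.20/1.31 = 0.8473.
B: p*_B = 1 − 0.68/1.37 = 0.5036.
A is higher at 0.8473.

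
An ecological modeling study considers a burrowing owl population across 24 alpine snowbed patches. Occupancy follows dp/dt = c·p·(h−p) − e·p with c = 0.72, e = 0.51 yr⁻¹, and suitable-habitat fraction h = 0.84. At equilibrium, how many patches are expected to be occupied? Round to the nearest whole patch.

3

p* = h − e/c = 0.84 − 0.7083 = 0.1317.
Expected occupied patches = N × p* = 24 × 0.1317 = 3.16 ≈ 3.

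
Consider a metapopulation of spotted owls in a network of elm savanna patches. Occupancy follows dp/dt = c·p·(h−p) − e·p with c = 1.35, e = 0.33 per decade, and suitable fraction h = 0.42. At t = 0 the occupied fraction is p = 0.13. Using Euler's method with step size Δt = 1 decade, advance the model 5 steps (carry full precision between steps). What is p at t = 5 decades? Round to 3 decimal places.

0.160

Update rule: p ← p + [c·p·(h−p) − e·p]·Δt with Δt = 1.
step 1: Δp = +0.00800, p = 0.13800
step 2: Δp = +0.00700, p = 0.14499
step 3: Δp = +0.00598, p = 0.15097
step 4: Δp = +0.00501, p = 0.15598
step 5: Δp = +0.00412, p = 0.16011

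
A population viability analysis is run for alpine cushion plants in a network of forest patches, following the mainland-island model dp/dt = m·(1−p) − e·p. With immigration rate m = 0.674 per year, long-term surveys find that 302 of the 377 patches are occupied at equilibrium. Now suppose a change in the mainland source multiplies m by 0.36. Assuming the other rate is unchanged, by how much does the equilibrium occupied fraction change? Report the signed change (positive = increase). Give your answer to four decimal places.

-0.2093

Observed p* = 302/377 = 0.80106.
Balance m(1−p*) = e·p* gives e = m(1−p*)/p* = 0.674×0.19894/0.80106 = 0.16739.
New p* = m/(m+e) = 0.24264/(0.24264+0.16739) = 0.59176.
Δp* = 0.59176 − 0.80106 = -0.20930.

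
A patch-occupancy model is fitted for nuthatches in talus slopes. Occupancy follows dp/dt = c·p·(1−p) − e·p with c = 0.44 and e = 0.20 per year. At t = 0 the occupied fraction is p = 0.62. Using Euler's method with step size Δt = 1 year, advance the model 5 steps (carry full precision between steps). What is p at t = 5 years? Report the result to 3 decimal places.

0.562

Update rule: p ← p + [c·p·(1−p) − e·p]·Δt with Δt = 1.
p: 0.62000 → 0.59966  (Δp = -0.02034)
p: 0.59966 → 0.58536  (Δp = -0.01430)
p: 0.58536 → 0.57508  (Δp = -0.01028)
p: 0.57508 → 0.56759  (Δp = -0.00750)
p: 0.56759 → 0.56206  (Δp = -0.00553)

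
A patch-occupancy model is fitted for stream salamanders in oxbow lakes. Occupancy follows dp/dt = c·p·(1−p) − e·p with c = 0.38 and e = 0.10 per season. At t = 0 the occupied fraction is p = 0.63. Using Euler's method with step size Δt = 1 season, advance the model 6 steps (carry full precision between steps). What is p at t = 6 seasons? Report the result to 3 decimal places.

Update rule: p ← p + [c·p·(1−p) − e·p]·Δt with Δt = 1.
p: 0.63000 → 0.65558  (Δp = +0.02558)
p: 0.65558 → 0.67582  (Δp = +0.02024)
p: 0.67582 → 0.69149  (Δp = +0.01567)
p: 0.69149 → 0.70341  (Δp = +0.01192)
p: 0.70341 → 0.71235  (Δp = +0.00894)
p: 0.71235 → 0.71898  (Δp = +0.00663)

0.719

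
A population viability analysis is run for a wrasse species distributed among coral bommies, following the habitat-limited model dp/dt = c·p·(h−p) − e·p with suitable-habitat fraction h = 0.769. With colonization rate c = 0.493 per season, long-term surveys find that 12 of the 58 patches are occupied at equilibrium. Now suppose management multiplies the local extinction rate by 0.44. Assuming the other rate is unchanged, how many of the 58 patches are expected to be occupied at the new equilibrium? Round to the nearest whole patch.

30

Observed p* = 12/58 = 0.20690.
Balance c(h−p*) = e gives e = 0.493×(0.769 − 0.20690) = 0.27712.
New p* = 0.769 − e/c = 0.769 − 0.12193/0.49300 = 0.52168.
Expected occupied = 58 × 0.52168 = 30.26 ≈ 30.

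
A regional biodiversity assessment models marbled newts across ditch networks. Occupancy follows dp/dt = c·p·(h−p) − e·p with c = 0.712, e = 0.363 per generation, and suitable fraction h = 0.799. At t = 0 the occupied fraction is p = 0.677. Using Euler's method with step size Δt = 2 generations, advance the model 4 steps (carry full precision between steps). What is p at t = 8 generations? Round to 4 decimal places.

0.2918

Update rule: p ← p + [c·p·(h−p) − e·p]·Δt with Δt = 2.
  1  |  dp/dt·Δt = -0.373888  |  p_1 = 0.303112
  2  |  dp/dt·Δt = -0.006018  |  p_2 = 0.297093
  3  |  dp/dt·Δt = -0.003353  |  p_3 = 0.293741
  4  |  dp/dt·Δt = -0.001912  |  p_4 = 0.291828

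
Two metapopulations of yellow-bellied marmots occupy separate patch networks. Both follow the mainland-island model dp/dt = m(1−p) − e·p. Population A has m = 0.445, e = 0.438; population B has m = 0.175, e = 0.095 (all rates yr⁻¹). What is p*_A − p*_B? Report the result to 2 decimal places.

A: p*_A = m/(m+e) = 0.445/0.8830 = 0.5040.
B: p*_B = 0.175/0.2700 = 0.6481.
p*_A − p*_B = 0.5040 − 0.6481 = -0.1442.

-0.14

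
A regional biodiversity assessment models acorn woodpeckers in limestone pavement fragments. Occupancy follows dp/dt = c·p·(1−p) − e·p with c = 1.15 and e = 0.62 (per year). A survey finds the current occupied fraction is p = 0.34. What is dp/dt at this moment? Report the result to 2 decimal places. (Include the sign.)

Colonization term: c·p·(1−p) = 1.15×0.34×0.6600 = 0.25806.
Extinction term: e·p = 0.21080.
dp/dt = 0.25806 − 0.21080 = 0.04726.

0.05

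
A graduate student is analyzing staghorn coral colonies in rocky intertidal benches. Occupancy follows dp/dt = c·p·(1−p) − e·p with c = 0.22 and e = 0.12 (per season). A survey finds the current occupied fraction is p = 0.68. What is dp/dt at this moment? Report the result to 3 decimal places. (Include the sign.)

-0.034

Colonization term: c·p·(1−p) = 0.22×0.68×0.3200 = 0.04787.
Extinction term: e·p = 0.08160.
dp/dt = 0.04787 − 0.08160 = -0.03373.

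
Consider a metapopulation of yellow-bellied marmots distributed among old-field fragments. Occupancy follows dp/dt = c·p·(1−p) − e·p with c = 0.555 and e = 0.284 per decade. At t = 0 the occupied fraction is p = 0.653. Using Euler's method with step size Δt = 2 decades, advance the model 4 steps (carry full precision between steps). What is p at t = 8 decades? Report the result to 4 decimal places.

Update rule: p ← p + [c·p·(1−p) − e·p]·Δt with Δt = 2.
p: 0.65300 → 0.53361  (Δp = -0.11939)
p: 0.53361 → 0.50677  (Δp = -0.02685)
p: 0.50677 → 0.49637  (Δp = -0.01039)
p: 0.49637 → 0.49192  (Δp = -0.00445)

0.4919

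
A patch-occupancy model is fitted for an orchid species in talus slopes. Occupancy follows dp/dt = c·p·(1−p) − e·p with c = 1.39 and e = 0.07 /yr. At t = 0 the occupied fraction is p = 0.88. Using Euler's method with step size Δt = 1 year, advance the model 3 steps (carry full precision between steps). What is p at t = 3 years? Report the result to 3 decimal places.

Update rule: p ← p + [c·p·(1−p) − e·p]·Δt with Δt = 1.
  1  |  dp/dt·Δt = +0.085184  |  p_1 = 0.965184
  2  |  dp/dt·Δt = -0.020854  |  p_2 = 0.944330
  3  |  dp/dt·Δt = +0.006970  |  p_3 = 0.951300

0.951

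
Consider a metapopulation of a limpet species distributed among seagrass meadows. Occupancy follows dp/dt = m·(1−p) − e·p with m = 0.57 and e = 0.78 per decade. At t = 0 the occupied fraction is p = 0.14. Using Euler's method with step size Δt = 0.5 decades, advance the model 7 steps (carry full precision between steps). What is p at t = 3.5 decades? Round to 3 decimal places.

Update rule: p ← p + [m·(1−p) − e·p]·Δt with Δt = 0.5.
  1  |  dp/dt·Δt = +0.190500  |  p_1 = 0.330500
  2  |  dp/dt·Δt = +0.061912  |  p_2 = 0.392412
  3  |  dp/dt·Δt = +0.020122  |  p_3 = 0.412534
  4  |  dp/dt·Δt = +0.006540  |  p_4 = 0.419074
  5  |  dp/dt·Δt = +0.002125  |  p_5 = 0.421199
  6  |  dp/dt·Δt = +0.000691  |  p_6 = 0.421890
  7  |  dp/dt·Δt = +0.000224  |  p_7 = 0.422114

0.422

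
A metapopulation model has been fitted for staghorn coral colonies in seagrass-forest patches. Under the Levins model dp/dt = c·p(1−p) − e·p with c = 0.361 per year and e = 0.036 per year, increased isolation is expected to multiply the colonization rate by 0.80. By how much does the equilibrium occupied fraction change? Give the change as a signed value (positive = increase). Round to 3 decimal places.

Before: p* = 1 − 0.036/0.361 = 0.9003.
After the change, c = 0.2888, e = 0.036, so p* = 1 − 0.036/0.2888 = 0.8753.
Δp* = 0.8753 − 0.9003 = -0.0249.

-0.025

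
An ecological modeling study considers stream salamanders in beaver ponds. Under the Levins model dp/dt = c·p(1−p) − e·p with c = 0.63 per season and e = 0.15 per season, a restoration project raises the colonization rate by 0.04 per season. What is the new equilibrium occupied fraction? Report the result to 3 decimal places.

Before: p* = 1 − 0.15/0.63 = 0.7619.
After the change, c = 0.67, e = 0.15, so p* = 1 − 0.15/0.67 = 0.7761.

0.776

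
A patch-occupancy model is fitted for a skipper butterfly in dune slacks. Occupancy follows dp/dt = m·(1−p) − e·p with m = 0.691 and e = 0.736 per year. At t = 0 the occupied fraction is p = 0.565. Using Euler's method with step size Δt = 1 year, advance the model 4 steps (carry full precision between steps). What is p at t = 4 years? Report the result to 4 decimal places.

0.4869

Update rule: p ← p + [m·(1−p) − e·p]·Δt with Δt = 1.
t = 1: p = 0.56500 + (-0.11525) = 0.44975
t = 2: p = 0.44975 + (+0.04921) = 0.49896
t = 3: p = 0.49896 + (-0.02101) = 0.47794
t = 4: p = 0.47794 + (+0.00897) = 0.48692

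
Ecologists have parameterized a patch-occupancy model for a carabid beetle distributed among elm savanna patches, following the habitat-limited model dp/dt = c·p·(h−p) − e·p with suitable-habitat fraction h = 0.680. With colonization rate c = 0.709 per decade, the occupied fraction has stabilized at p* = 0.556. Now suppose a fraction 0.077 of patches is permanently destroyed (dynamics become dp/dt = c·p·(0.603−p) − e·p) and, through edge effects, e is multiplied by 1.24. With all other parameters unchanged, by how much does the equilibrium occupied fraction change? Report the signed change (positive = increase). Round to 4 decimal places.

Balance c(h−p*) = e gives e = 0.709×(0.68 − 0.55600) = 0.08792.
New p* = 0.603 − e/c = 0.603 − 0.10902/0.70900 = 0.44923.
Δp* = 0.44923 − 0.55600 = -0.10677.

-0.1068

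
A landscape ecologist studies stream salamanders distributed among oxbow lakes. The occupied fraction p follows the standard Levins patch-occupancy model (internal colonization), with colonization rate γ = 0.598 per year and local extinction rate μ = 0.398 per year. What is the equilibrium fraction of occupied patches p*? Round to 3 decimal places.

0.334

Setting dp/dt = 0 and dividing through by p* gives γ·(1−p*) = μ.
So p* = 1 − μ/γ = 1 − 0.398/0.598 = 1 − 0.6656 = 0.3344.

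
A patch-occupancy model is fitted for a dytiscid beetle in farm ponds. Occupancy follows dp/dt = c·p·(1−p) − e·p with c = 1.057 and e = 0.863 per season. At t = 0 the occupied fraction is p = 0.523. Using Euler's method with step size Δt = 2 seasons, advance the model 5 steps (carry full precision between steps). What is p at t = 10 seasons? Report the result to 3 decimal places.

Update rule: p ← p + [c·p·(1−p) − e·p]·Δt with Δt = 2.
step 1: Δp = -0.37532, p = 0.14768
step 2: Δp = +0.01119, p = 0.15888
step 3: Δp = +0.00828, p = 0.16716
step 4: Δp = +0.00579, p = 0.17295
step 5: Δp = +0.00387, p = 0.17682

0.177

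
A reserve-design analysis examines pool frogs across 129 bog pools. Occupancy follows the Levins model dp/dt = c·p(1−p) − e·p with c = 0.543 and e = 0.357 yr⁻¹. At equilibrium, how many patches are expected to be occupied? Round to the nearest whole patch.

p* = 1 − e/c = 1 − 0.357/0.543 = 0.3425.
Expected occupied patches = N × p* = 129 × 0.3425 = 44.19 ≈ 44.

44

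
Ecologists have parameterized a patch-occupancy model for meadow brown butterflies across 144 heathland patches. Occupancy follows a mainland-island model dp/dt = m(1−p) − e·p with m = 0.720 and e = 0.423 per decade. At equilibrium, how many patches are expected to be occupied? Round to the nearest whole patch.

91

p* = m/(m+e) = 0.720/1.1430 = 0.6299.
Expected occupied patches = N × p* = 144 × 0.6299 = 90.71 ≈ 91.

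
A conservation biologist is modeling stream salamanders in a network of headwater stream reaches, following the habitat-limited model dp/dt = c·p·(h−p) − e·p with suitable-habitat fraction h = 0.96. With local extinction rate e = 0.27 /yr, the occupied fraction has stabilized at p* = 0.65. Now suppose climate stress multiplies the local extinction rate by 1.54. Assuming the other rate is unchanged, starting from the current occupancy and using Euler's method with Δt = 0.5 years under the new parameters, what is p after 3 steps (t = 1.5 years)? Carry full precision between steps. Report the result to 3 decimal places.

Balance c(h−p*) = e gives c = e/(0.96 − 0.65000) = 0.27/0.31000 = 0.87097.
Starting from p₀ = 0.65000; update p ← p + (dp/dt)·Δt with the new parameters.
t = 0.5: p = 0.65000 + (-0.04739) = 0.60262
t = 1: p = 0.60262 + (-0.03150) = 0.57112
t = 1.5: p = 0.57112 + (-0.02202) = 0.54910

0.549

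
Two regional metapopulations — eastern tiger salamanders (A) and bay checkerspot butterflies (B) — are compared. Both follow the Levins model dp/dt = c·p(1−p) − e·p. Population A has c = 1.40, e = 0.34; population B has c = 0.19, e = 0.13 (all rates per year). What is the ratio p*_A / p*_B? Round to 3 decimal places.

A: p*_A = 1 − 0.34/1.40 = 0.7571.
B: p*_B = 1 − 0.13/0.19 = 0.3158.
p*_A / p*_B = 0.7571/0.3158 = 2.3976.

2.398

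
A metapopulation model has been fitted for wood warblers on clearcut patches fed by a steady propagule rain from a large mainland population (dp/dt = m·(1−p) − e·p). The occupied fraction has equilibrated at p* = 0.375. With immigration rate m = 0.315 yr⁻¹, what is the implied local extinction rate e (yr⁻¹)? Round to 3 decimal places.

At equilibrium m(1−p*) = e·p*, so e = m(1−p*)/p*.
e = 0.315 × 0.6250 / 0.375 = 0.5250.

0.525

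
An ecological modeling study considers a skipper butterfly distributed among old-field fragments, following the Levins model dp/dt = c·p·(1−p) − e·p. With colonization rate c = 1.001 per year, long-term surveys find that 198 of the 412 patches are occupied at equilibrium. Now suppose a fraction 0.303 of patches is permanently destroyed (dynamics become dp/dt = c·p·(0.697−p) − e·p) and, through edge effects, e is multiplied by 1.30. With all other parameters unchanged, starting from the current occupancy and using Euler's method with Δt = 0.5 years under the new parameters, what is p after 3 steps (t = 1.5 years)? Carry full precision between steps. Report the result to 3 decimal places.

Observed p* = 198/412 = 0.48058.
Balance c(1−p*) = e gives e = 1.001×(1 − 0.48058) = 0.51994.
Starting from p₀ = 0.48058; update p ← p + (dp/dt)·Δt with the new parameters.
  1  |  dp/dt·Δt = -0.110362  |  p_1 = 0.370221
  2  |  dp/dt·Δt = -0.064569  |  p_2 = 0.305652
  3  |  dp/dt·Δt = -0.043430  |  p_3 = 0.262222

0.262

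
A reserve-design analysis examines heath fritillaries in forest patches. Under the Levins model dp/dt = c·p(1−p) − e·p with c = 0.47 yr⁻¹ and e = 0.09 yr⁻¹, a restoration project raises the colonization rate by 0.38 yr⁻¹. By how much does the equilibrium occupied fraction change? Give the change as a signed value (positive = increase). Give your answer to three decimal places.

0.086

Before: p* = 1 − 0.09/0.47 = 0.8085.
After the change, c = 0.85, e = 0.09, so p* = 1 − 0.09/0.85 = 0.8941.
Δp* = 0.8941 − 0.8085 = +0.0856.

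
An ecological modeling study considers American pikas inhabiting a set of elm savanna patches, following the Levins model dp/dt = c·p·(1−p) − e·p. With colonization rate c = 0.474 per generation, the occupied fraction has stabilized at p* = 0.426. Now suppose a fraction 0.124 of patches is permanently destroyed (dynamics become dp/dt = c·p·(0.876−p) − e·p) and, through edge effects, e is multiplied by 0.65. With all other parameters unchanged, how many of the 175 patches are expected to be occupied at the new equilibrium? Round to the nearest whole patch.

88

Balance c(1−p*) = e gives e = 0.474×(1 − 0.42600) = 0.27208.
New p* = 0.876 − e/c = 0.876 − 0.17685/0.47400 = 0.50290.
Expected occupied = 175 × 0.50290 = 88.01 ≈ 88.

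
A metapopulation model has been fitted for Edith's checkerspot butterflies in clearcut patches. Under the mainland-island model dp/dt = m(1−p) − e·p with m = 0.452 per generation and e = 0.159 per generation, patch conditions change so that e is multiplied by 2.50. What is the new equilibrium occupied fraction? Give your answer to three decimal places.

Before: p* = 0.452/(0.452+0.159) = 0.7398.
After: m = 0.452, e = 0.3975; p* = 0.452/0.8495 = 0.5321.

0.532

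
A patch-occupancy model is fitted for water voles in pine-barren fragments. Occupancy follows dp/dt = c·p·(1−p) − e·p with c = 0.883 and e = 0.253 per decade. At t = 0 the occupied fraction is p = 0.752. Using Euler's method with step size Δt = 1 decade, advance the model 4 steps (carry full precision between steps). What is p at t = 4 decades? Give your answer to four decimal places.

0.7141

Update rule: p ← p + [c·p·(1−p) − e·p]·Δt with Δt = 1.
t = 1: p = 0.75200 + (-0.02558) = 0.72642
t = 2: p = 0.72642 + (-0.00830) = 0.71812
t = 3: p = 0.71812 + (-0.00294) = 0.71517
t = 4: p = 0.71517 + (-0.00107) = 0.71410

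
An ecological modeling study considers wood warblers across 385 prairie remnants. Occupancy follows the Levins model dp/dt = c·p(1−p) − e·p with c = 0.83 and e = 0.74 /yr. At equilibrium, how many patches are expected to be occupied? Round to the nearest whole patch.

42

p* = 1 − e/c = 1 − 0.74/0.83 = 0.1084.
Expected occupied patches = N × p* = 385 × 0.1084 = 41.75 ≈ 42.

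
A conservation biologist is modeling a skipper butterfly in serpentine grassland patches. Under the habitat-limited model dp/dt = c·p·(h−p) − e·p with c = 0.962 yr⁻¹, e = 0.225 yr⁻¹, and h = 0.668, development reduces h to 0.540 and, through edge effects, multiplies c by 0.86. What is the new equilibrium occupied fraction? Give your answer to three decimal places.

0.268

Before: p* = h − e/c = 0.668 − 0.225/0.962 = 0.668 − 0.2339 = 0.4341.
After: c = 0.82732, e = 0.225, h = 0.540; p* = 0.540 − 0.225/0.82732 = 0.2680.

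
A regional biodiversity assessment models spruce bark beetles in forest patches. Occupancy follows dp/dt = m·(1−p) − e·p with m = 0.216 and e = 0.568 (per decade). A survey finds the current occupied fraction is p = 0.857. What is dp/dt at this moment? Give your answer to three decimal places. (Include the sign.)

-0.456

Colonization term: m·(1−p) = 0.216×0.1430 = 0.03089.
Extinction term: e·p = 0.48678.
dp/dt = 0.03089 − 0.48678 = -0.45589.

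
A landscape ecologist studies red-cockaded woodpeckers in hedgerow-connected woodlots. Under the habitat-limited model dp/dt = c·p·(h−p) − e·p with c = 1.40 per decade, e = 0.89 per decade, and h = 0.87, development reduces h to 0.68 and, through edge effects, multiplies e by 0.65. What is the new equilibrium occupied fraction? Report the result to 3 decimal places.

0.267

Before: p* = h − e/c = 0.87 − 0.89/1.40 = 0.87 − 0.6357 = 0.2343.
After: c = 1.4, e = 0.5785, h = 0.68; p* = 0.68 − 0.5785/1.4 = 0.2668.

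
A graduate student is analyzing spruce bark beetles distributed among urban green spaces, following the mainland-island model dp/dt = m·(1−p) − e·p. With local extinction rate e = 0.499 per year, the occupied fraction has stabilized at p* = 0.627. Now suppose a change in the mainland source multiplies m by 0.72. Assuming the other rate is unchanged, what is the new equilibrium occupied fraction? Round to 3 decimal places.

Balance m(1−p*) = e·p* gives m = e·p*/(1−p*) = 0.499×0.62700/0.37300 = 0.83880.
New p* = m/(m+e) = 0.60394/(0.60394+0.49900) = 0.54757.

0.548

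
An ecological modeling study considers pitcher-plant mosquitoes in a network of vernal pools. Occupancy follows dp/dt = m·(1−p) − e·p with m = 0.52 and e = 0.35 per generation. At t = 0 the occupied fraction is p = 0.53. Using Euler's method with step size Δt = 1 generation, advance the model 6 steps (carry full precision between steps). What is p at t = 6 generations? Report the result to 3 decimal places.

Update rule: p ← p + [m·(1−p) − e·p]·Δt with Δt = 1.
p: 0.53000 → 0.58890  (Δp = +0.05890)
p: 0.58890 → 0.59656  (Δp = +0.00766)
p: 0.59656 → 0.59755  (Δp = +0.00100)
p: 0.59755 → 0.59768  (Δp = +0.00013)
p: 0.59768 → 0.59770  (Δp = +0.00002)
p: 0.59770 → 0.59770  (Δp = +0.00000)

0.598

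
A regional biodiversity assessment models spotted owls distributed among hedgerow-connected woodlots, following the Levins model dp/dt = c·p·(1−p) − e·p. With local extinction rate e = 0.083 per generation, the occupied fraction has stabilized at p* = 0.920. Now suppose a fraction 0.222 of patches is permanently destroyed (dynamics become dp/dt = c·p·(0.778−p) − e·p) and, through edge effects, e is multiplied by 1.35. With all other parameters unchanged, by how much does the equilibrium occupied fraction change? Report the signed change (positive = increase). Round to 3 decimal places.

-0.250

Balance c(1−p*) = e gives c = e/(1 − 0.92000) = 0.083/0.08000 = 1.03750.
New p* = 0.778 − e/c = 0.778 − 0.11205/1.03750 = 0.67000.
Δp* = 0.67000 − 0.92000 = -0.25000.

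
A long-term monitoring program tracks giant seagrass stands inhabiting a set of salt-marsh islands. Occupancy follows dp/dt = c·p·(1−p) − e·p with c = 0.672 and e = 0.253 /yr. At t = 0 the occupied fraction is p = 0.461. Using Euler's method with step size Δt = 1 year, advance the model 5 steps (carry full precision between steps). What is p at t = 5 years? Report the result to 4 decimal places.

Update rule: p ← p + [c·p·(1−p) − e·p]·Δt with Δt = 1.
step 1: Δp = +0.05034, p = 0.51134
step 2: Δp = +0.03854, p = 0.54989
step 3: Δp = +0.02721, p = 0.57709
step 4: Δp = +0.01800, p = 0.59510
step 5: Δp = +0.01136, p = 0.60646

0.6065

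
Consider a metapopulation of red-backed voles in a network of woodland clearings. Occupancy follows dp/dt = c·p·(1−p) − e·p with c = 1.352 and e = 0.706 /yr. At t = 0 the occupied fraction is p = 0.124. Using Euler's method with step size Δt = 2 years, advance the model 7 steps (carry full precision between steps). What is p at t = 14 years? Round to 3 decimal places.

0.478

Update rule: p ← p + [c·p·(1−p) − e·p]·Δt with Δt = 2.
p: 0.12400 → 0.24263  (Δp = +0.11863)
p: 0.24263 → 0.39693  (Δp = +0.15430)
p: 0.39693 → 0.48374  (Δp = +0.08681)
p: 0.48374 → 0.47598  (Δp = -0.00775)
p: 0.47598 → 0.47833  (Δp = +0.00235)
p: 0.47833 → 0.47766  (Δp = -0.00068)
p: 0.47766 → 0.47786  (Δp = +0.00020)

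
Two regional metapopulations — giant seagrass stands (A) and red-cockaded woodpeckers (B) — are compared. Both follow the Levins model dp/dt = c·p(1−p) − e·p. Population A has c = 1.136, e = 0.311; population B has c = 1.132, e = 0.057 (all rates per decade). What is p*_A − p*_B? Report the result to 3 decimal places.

-0.223

A: p*_A = 1 − 0.311/1.136 = 0.7262.
B: p*_B = 1 − 0.057/1.132 = 0.9496.
p*_A − p*_B = 0.7262 − 0.9496 = -0.2234.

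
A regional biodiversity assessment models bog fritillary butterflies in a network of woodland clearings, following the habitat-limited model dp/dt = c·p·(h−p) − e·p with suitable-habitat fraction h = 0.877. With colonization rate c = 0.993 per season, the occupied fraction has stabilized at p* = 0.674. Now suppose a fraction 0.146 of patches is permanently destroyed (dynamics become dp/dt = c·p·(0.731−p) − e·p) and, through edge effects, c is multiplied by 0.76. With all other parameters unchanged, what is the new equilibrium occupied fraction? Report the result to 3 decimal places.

Balance c(h−p*) = e gives e = 0.993×(0.877 − 0.67400) = 0.20158.
New p* = 0.731 − e/c = 0.731 − 0.20158/0.75468 = 0.46389.

0.464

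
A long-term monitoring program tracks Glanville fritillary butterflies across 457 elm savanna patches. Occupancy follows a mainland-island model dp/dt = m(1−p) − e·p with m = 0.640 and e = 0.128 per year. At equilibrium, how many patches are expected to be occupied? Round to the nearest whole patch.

381

p* = m/(m+e) = 0.640/0.7680 = 0.8333.
Expected occupied patches = N × p* = 457 × 0.8333 = 380.83 ≈ 381.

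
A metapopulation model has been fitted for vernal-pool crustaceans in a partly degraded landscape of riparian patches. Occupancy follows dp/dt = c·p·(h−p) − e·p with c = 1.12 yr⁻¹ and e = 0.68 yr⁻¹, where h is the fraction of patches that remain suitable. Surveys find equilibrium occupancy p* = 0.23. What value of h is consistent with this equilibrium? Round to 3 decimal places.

At equilibrium c(h−p*) = e, so h = p* + e/c.
h = 0.23 + 0.68/1.12 = 0.23 + 0.6071 = 0.8371.

0.837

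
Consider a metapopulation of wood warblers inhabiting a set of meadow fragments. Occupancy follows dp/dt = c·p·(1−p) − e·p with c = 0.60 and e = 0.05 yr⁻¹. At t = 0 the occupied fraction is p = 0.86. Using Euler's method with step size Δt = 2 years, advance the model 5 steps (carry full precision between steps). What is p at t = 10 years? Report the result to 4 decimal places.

Update rule: p ← p + [c·p·(1−p) − e·p]·Δt with Δt = 2.
t = 2: p = 0.86000 + (+0.05848) = 0.91848
t = 4: p = 0.91848 + (-0.00200) = 0.91648
t = 6: p = 0.91648 + (+0.00020) = 0.91669
t = 8: p = 0.91669 + (-0.00002) = 0.91666
t = 10: p = 0.91666 + (+0.00000) = 0.91667

0.9167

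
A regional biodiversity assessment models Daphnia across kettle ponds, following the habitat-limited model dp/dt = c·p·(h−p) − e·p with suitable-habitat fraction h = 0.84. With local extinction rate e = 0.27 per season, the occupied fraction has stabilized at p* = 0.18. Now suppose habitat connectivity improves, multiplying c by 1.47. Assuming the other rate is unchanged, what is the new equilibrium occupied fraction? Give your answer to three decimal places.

Balance c(h−p*) = e gives c = e/(0.84 − 0.18000) = 0.27/0.66000 = 0.40909.
New p* = 0.84 − e/c = 0.84 − 0.27000/0.60136 = 0.39102.

0.391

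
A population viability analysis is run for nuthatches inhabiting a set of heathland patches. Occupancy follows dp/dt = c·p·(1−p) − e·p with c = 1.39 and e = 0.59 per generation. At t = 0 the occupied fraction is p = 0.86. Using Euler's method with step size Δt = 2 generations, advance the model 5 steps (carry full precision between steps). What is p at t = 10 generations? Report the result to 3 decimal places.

0.579

Update rule: p ← p + [c·p·(1−p) − e·p]·Δt with Δt = 2.
  1  |  dp/dt·Δt = -0.680088  |  p_1 = 0.179912
  2  |  dp/dt·Δt = +0.197875  |  p_2 = 0.377787
  3  |  dp/dt·Δt = +0.207689  |  p_3 = 0.585476
  4  |  dp/dt·Δt = -0.016173  |  p_4 = 0.569303
  5  |  dp/dt·Δt = +0.009870  |  p_5 = 0.579173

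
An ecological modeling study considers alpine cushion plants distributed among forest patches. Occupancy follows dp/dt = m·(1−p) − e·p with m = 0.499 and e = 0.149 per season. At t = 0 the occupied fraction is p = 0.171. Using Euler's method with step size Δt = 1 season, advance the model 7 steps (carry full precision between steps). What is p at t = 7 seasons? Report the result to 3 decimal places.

0.770

Update rule: p ← p + [m·(1−p) − e·p]·Δt with Δt = 1.
  1  |  dp/dt·Δt = +0.388192  |  p_1 = 0.559192
  2  |  dp/dt·Δt = +0.136644  |  p_2 = 0.695836
  3  |  dp/dt·Δt = +0.048099  |  p_3 = 0.743934
  4  |  dp/dt·Δt = +0.016931  |  p_4 = 0.760865
  5  |  dp/dt·Δt = +0.005960  |  p_5 = 0.766824
  6  |  dp/dt·Δt = +0.002098  |  p_6 = 0.768922
  7  |  dp/dt·Δt = +0.000738  |  p_7 = 0.769661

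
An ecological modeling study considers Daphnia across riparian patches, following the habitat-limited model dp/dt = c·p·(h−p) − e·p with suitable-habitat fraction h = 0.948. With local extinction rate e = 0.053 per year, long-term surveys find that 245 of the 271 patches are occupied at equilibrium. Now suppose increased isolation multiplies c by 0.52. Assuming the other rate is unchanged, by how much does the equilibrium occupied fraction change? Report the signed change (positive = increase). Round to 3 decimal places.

Observed p* = 245/271 = 0.90406.
Balance c(h−p*) = e gives c = e/(0.948 − 0.90406) = 0.053/0.04394 = 1.20619.
New p* = 0.948 − e/c = 0.948 − 0.05300/0.62722 = 0.86350.
Δp* = 0.86350 − 0.90406 = -0.04056.

-0.041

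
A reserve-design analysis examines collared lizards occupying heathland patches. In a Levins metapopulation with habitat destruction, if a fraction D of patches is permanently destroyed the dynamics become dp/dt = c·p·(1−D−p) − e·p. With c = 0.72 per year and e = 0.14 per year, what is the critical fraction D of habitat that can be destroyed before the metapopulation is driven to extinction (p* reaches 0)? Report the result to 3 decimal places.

0.806

The nontrivial equilibrium is p* = (1−D) − e/c; extinction occurs when this hits zero.
So D_crit = 1 − e/c = 1 − 0.14/0.72 = 1 − 0.1944 = 0.8056.
This equals the undisturbed p*, a classic result of Lande's extension.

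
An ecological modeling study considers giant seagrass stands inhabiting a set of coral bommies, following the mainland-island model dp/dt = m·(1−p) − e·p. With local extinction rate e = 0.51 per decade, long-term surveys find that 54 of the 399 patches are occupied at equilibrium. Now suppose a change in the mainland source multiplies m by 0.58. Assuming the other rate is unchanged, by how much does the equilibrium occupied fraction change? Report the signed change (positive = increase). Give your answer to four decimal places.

-0.0521

Observed p* = 54/399 = 0.13534.
Balance m(1−p*) = e·p* gives m = e·p*/(1−p*) = 0.51×0.13534/0.86466 = 0.07983.
New p* = m/(m+e) = 0.04630/(0.04630+0.51000) = 0.08323.
Δp* = 0.08323 − 0.13534 = -0.05211.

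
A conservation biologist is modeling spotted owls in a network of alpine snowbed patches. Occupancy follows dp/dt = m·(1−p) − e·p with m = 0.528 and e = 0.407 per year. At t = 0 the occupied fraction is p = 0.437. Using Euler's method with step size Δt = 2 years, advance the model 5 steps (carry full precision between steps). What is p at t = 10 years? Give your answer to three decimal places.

Update rule: p ← p + [m·(1−p) − e·p]·Δt with Δt = 2.
  1  |  dp/dt·Δt = +0.238810  |  p_1 = 0.675810
  2  |  dp/dt·Δt = -0.207765  |  p_2 = 0.468045
  3  |  dp/dt·Δt = +0.180755  |  p_3 = 0.648801
  4  |  dp/dt·Δt = -0.157257  |  p_4 = 0.491543
  5  |  dp/dt·Δt = +0.136814  |  p_5 = 0.628357

0.628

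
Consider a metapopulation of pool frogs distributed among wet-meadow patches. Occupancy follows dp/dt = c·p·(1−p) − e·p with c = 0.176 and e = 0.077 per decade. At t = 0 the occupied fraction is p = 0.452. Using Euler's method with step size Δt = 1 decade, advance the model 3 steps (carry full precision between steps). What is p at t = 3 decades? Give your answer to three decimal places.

0.477

Update rule: p ← p + [c·p·(1−p) − e·p]·Δt with Δt = 1.
step 1: Δp = +0.00879, p = 0.46079
step 2: Δp = +0.00825, p = 0.46904
step 3: Δp = +0.00772, p = 0.47675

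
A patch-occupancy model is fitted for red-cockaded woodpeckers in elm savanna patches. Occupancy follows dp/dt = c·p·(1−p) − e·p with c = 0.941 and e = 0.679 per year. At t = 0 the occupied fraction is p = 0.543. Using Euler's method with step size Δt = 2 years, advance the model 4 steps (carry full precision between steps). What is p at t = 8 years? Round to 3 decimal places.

Update rule: p ← p + [c·p·(1−p) − e·p]·Δt with Δt = 2.
  1  |  dp/dt·Δt = -0.270374  |  p_1 = 0.272626
  2  |  dp/dt·Δt = +0.002976  |  p_2 = 0.275603
  3  |  dp/dt·Δt = +0.001465  |  p_3 = 0.277068
  4  |  dp/dt·Δt = +0.000709  |  p_4 = 0.277777

0.278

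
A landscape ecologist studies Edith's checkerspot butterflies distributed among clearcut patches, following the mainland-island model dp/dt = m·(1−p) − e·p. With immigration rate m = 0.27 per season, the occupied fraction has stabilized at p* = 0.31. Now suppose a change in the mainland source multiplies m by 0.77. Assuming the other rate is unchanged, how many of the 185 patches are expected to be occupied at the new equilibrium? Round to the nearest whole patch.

Balance m(1−p*) = e·p* gives e = m(1−p*)/p* = 0.27×0.69000/0.31000 = 0.60097.
New p* = m/(m+e) = 0.20790/(0.20790+0.60097) = 0.25703.
Expected occupied = 185 × 0.25703 = 47.55 ≈ 48.

48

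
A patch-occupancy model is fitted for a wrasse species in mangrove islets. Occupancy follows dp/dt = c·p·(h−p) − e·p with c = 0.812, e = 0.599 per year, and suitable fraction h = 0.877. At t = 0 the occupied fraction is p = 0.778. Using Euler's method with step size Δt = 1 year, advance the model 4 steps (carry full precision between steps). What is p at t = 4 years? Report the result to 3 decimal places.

0.236

Update rule: p ← p + [c·p·(h−p) − e·p]·Δt with Δt = 1.
p: 0.77800 → 0.37452  (Δp = -0.40348)
p: 0.37452 → 0.30299  (Δp = -0.07153)
p: 0.30299 → 0.26272  (Δp = -0.04027)
p: 0.26272 → 0.23640  (Δp = -0.02633)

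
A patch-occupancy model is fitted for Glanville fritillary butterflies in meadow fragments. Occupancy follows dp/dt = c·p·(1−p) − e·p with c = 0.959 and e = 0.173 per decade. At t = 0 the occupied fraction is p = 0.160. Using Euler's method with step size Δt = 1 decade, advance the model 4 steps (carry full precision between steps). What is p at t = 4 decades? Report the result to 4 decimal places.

0.7009

Update rule: p ← p + [c·p·(1−p) − e·p]·Δt with Δt = 1.
t = 1: p = 0.16000 + (+0.10121) = 0.26121
t = 2: p = 0.26121 + (+0.13988) = 0.40109
t = 3: p = 0.40109 + (+0.16098) = 0.56207
t = 4: p = 0.56207 + (+0.13882) = 0.70088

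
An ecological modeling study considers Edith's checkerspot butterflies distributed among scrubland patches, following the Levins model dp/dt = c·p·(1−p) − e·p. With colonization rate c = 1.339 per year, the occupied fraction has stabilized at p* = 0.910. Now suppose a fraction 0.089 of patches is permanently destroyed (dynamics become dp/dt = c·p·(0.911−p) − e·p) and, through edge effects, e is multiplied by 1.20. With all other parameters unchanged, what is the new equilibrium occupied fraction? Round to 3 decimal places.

Balance c(1−p*) = e gives e = 1.339×(1 − 0.91000) = 0.12051.
New p* = 0.911 − e/c = 0.911 − 0.14461/1.33900 = 0.80300.

0.803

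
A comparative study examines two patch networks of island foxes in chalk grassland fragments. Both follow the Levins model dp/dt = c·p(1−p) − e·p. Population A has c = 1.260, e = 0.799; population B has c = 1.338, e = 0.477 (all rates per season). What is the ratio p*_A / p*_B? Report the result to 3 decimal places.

A: p*_A = 1 − 0.799/1.260 = 0.3659.
B: p*_B = 1 − 0.477/1.338 = 0.6435.
p*_A / p*_B = 0.3659/0.6435 = 0.5686.

0.569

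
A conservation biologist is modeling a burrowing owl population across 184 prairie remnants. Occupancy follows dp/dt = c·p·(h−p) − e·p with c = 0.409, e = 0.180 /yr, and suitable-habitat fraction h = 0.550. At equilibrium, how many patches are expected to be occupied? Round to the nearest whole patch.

p* = h − e/c = 0.550 − 0.4401 = 0.1099.
Expected occupied patches = N × p* = 184 × 0.1099 = 20.22 ≈ 20.

20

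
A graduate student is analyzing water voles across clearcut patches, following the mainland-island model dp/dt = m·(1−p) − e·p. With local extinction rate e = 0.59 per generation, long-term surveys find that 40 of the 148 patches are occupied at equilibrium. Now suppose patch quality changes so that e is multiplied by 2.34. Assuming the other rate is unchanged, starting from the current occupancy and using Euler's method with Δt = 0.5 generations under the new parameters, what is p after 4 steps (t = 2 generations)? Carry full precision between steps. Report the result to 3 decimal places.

0.137

Observed p* = 40/148 = 0.27027.
Balance m(1−p*) = e·p* gives m = e·p*/(1−p*) = 0.59×0.27027/0.72973 = 0.21852.
Starting from p₀ = 0.27027; update p ← p + (dp/dt)·Δt with the new parameters.
step 1: Δp = -0.10684, p = 0.16343
step 2: Δp = -0.02141, p = 0.14202
step 3: Δp = -0.00429, p = 0.13773
step 4: Δp = -0.00086, p = 0.13687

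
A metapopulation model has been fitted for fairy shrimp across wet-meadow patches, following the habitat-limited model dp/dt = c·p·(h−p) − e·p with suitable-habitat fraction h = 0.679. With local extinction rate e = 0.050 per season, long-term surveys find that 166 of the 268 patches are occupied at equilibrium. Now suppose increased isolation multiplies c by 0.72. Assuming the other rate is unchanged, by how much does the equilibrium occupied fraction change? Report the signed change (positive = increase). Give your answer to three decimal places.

-0.023

Observed p* = 166/268 = 0.61940.
Balance c(h−p*) = e gives c = e/(0.679 − 0.61940) = 0.050/0.05960 = 0.83893.
New p* = 0.679 − e/c = 0.679 − 0.05000/0.60403 = 0.59622.
Δp* = 0.59622 − 0.61940 = -0.02318.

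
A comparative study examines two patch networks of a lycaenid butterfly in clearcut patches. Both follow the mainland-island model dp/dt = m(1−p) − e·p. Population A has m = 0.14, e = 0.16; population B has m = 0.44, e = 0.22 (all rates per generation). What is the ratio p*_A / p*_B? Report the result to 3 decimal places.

A: p*_A = m/(m+e) = 0.14/0.3000 = 0.4667.
B: p*_B = 0.44/0.6600 = 0.6667.
p*_A / p*_B = 0.4667/0.6667 = 0.7000.

0.700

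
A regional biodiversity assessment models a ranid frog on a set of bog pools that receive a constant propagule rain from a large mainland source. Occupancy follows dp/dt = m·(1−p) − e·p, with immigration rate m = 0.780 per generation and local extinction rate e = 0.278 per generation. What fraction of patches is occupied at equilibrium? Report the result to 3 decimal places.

Setting dp/dt = 0: m − m·p* = e·p*, so m = (m+e)·p*.
p* = m/(m+e) = 0.780/(0.780+0.278) = 0.780/1.0580 = 0.7372.

0.737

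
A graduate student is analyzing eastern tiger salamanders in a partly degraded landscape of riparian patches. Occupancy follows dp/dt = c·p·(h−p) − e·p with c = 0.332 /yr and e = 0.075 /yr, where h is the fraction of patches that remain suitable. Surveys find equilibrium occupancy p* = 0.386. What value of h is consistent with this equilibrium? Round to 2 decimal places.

0.61

At equilibrium c(h−p*) = e, so h = p* + e/c.
h = 0.386 + 0.075/0.332 = 0.386 + 0.2259 = 0.6119.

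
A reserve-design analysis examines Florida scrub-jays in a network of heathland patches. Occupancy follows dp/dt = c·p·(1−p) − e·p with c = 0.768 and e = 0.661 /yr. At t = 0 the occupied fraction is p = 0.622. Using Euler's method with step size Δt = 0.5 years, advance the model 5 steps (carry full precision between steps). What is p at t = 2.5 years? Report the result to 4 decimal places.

Update rule: p ← p + [c·p·(1−p) − e·p]·Δt with Δt = 0.5.
step 1: Δp = -0.11529, p = 0.50671
step 2: Δp = -0.07149, p = 0.43523
step 3: Δp = -0.04945, p = 0.38577
step 4: Δp = -0.03651, p = 0.34927
step 5: Δp = -0.02816, p = 0.32111

0.3211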